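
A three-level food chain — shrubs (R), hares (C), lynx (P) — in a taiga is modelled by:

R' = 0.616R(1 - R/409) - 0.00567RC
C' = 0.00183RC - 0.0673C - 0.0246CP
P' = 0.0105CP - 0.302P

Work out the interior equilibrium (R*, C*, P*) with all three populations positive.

R* ≈ 301, C* ≈ 28.8, P* ≈ 19.6

From dP/dt = 0: 0.0105C* = 0.302, so C* = 28.8.
From dR/dt = 0: 0.616(1 - R*/409) = 0.00567·28.8, giving R* = 409·(1 - 0.265) = 301.
From dC/dt = 0: 0.00183·301 - 0.0673 = 0.0246P*, so P* = 0.483/0.0246 = 19.6.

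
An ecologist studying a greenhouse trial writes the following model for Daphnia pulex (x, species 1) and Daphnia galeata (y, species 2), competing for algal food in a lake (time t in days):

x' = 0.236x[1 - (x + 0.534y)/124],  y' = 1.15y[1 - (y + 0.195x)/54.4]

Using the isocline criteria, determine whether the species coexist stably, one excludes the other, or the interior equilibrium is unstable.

Compare the nullcline intercepts: K1/α12 = 124/0.534 = 232 > K2 = 54.4; K2/α21 = 54.4/0.195 = 279 > K1 = 124.
Since both inequalities hold, each species can invade when rare, so the interior equilibrium is stable.

stable coexistence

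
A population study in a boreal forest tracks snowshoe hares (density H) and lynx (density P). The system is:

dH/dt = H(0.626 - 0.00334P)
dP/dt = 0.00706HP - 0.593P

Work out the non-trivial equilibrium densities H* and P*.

Set dP/dt = 0 with P > 0: 0.00706H - 0.593 = 0, so H* = 0.593/0.00706 = 84.
Set dH/dt = 0 with H > 0: 0.626 - 0.00334P = 0, so P* = 0.626/0.00334 = 187.

H* ≈ 84, P* ≈ 187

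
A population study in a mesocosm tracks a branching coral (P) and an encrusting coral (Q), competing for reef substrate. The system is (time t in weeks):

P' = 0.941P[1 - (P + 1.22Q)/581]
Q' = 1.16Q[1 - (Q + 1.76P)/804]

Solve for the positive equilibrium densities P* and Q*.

Setting both brackets to zero gives the nullclines P + 1.22Q = 581 and 1.76P + Q = 804.
Substituting Q = 804 - 1.76P into the first: P(1 - 1.22·1.76) = 581 - 1.22·804.
So P* = -400/-1.15 = 349, and then Q* = 804 - 1.76·349 = 191.

P* ≈ 349, Q* ≈ 191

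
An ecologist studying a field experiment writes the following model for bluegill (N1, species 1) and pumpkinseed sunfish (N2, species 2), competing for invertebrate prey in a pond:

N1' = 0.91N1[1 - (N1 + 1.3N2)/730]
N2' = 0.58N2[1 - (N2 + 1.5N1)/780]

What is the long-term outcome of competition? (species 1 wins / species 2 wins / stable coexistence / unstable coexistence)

Compare the nullcline intercepts: K1/α12 = 730/1.3 = 562 < K2 = 780; K2/α21 = 780/1.5 = 520 < K1 = 730.
Since both are reversed, neither can invade when rare; the interior point is a saddle.

unstable coexistence (outcome depends on initial conditions)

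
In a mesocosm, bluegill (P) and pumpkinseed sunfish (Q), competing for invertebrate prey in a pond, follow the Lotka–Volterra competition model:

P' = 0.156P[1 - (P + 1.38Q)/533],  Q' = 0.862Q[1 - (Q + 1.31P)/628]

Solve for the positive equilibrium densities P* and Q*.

Setting both brackets to zero gives the nullclines P + 1.38Q = 533 and 1.31P + Q = 628.
Substituting Q = 628 - 1.31P into the first: P(1 - 1.38·1.31) = 533 - 1.38·628.
So P* = -334/-0.808 = 413, and then Q* = 628 - 1.31·413 = 86.9.

P* ≈ 413, Q* ≈ 86.9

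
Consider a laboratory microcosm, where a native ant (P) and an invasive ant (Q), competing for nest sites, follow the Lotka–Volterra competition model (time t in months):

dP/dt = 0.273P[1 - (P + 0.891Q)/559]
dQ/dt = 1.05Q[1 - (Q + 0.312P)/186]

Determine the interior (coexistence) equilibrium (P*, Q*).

Setting both brackets to zero gives the nullclines P + 0.891Q = 559 and 0.312P + Q = 186.
Substituting Q = 186 - 0.312P into the first: P(1 - 0.891·0.312) = 559 - 0.891·186.
So P* = 393/0.722 = 545, and then Q* = 186 - 0.312·545 = 16.1.

P* ≈ 545, Q* ≈ 16.1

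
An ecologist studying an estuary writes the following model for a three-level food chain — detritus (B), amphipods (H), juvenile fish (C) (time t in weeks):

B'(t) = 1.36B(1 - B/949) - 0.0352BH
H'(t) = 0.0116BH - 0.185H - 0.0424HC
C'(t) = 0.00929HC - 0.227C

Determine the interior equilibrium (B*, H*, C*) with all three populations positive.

B* ≈ 349, H* ≈ 24.4, C* ≈ 91.1

From dC/dt = 0: 0.00929H* = 0.227, so H* = 24.4.
From dB/dt = 0: 1.36(1 - B*/949) = 0.0352·24.4, giving B* = 949·(1 - 0.632) = 349.
From dH/dt = 0: 0.0116·349 - 0.185 = 0.0424C*, so C* = 3.86/0.0424 = 91.1.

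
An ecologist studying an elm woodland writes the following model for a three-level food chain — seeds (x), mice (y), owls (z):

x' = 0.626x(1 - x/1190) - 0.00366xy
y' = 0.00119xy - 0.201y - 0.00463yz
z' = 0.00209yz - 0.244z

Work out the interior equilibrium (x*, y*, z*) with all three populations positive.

From dz/dt = 0: 0.00209y* = 0.244, so y* = 117.
From dx/dt = 0: 0.626(1 - x*/1190) = 0.00366·117, giving x* = 1190·(1 - 0.683) = 378.
From dy/dt = 0: 0.00119·378 - 0.201 = 0.00463z*, so z* = 0.249/0.00463 = 53.7.

x* ≈ 378, y* ≈ 117, z* ≈ 53.7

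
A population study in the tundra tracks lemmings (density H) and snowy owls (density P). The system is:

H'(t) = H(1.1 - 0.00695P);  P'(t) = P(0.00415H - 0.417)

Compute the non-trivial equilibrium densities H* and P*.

Set dP/dt = 0 with P > 0: 0.00415H - 0.417 = 0, so H* = 0.417/0.00415 = 100.
Set dH/dt = 0 with H > 0: 1.1 - 0.00695P = 0, so P* = 1.1/0.00695 = 158.

H* ≈ 100, P* ≈ 158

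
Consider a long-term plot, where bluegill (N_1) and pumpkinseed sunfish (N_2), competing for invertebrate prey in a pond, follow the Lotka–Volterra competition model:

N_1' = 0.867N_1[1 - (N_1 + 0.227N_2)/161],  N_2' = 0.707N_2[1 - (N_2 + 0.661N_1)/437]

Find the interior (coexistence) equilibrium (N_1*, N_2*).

Setting both brackets to zero gives the nullclines N_1 + 0.227N_2 = 161 and 0.661N_1 + N_2 = 437.
Substituting N_2 = 437 - 0.661N_1 into the first: N_1(1 - 0.227·0.661) = 161 - 0.227·437.
So N_1* = 61.8/0.85 = 72.7, and then N_2* = 437 - 0.661·72.7 = 389.

N_1* ≈ 72.7, N_2* ≈ 389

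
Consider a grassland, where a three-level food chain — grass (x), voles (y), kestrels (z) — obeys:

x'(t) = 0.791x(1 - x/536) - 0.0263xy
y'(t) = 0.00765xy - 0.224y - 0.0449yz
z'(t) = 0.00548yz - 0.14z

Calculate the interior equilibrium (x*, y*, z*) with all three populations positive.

From dz/dt = 0: 0.00548y* = 0.14, so y* = 25.5.
From dx/dt = 0: 0.791(1 - x*/536) = 0.0263·25.5, giving x* = 536·(1 - 0.849) = 80.7.
From dy/dt = 0: 0.00765·80.7 - 0.224 = 0.0449z*, so z* = 0.393/0.0449 = 8.76.

x* ≈ 80.7, y* ≈ 25.5, z* ≈ 8.76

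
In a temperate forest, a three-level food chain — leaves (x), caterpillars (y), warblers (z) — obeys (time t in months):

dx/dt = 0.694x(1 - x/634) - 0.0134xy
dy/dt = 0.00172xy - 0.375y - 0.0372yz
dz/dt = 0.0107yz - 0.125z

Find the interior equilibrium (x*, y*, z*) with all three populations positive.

x* ≈ 491, y* ≈ 11.7, z* ≈ 12.6

From dz/dt = 0: 0.0107y* = 0.125, so y* = 11.7.
From dx/dt = 0: 0.694(1 - x*/634) = 0.0134·11.7, giving x* = 634·(1 - 0.226) = 491.
From dy/dt = 0: 0.00172·491 - 0.375 = 0.0372z*, so z* = 0.47/0.0372 = 12.6.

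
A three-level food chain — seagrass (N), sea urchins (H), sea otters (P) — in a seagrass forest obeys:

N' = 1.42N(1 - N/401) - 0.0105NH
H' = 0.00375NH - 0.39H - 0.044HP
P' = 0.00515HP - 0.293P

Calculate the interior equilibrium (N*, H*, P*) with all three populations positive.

From dP/dt = 0: 0.00515H* = 0.293, so H* = 56.9.
From dN/dt = 0: 1.42(1 - N*/401) = 0.0105·56.9, giving N* = 401·(1 - 0.421) = 232.
From dH/dt = 0: 0.00375·232 - 0.39 = 0.044P*, so P* = 0.481/0.044 = 10.9.

N* ≈ 232, H* ≈ 56.9, P* ≈ 10.9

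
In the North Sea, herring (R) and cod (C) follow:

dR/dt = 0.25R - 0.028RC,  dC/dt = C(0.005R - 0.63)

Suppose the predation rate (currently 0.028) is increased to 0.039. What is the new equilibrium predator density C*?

C* ≈ 6.41

At the interior fixed point, setting dR/dt = 0 with R > 0 fixes C* = (prey growth rate)/(RC coefficient) — independent of the other coefficients.
With the change, C* = 0.25/0.039 = 6.41; it falls from 8.93.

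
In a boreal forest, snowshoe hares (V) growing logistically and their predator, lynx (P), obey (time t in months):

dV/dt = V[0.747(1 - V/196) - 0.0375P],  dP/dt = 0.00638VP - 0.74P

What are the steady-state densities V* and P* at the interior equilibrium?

V* ≈ 116, P* ≈ 8.13

From dP/dt = 0 with P > 0: 0.00638V* = 0.74, so V* = 116.
Substitute into dV/dt = 0: 0.747(1 - 116/196) = 0.0375P*.
The bracket is 0.408, giving P* = 0.305/0.0375 = 8.13.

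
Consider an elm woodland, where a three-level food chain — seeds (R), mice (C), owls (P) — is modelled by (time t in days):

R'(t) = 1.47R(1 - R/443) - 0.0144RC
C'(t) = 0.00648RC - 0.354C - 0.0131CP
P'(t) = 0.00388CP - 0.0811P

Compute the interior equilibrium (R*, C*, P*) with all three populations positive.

R* ≈ 352, C* ≈ 20.9, P* ≈ 147

From dP/dt = 0: 0.00388C* = 0.0811, so C* = 20.9.
From dR/dt = 0: 1.47(1 - R*/443) = 0.0144·20.9, giving R* = 443·(1 - 0.205) = 352.
From dC/dt = 0: 0.00648·352 - 0.354 = 0.0131P*, so P* = 1.93/0.0131 = 147.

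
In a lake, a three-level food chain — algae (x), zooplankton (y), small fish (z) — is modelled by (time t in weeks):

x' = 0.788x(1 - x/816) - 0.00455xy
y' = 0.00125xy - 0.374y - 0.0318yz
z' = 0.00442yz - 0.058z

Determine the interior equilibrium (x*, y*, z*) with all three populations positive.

From dz/dt = 0: 0.00442y* = 0.058, so y* = 13.1.
From dx/dt = 0: 0.788(1 - x*/816) = 0.00455·13.1, giving x* = 816·(1 - 0.0758) = 754.
From dy/dt = 0: 0.00125·754 - 0.374 = 0.0318z*, so z* = 0.569/0.0318 = 17.9.

x* ≈ 754, y* ≈ 13.1, z* ≈ 17.9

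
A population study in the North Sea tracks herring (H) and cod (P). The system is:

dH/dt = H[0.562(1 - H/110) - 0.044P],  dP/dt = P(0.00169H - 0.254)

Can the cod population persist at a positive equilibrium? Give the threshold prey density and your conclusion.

Threshold H = 150; K < 150, so no, the predator goes extinct.

The predator equation gives dP/dt > 0 only when H > 0.254/0.00169 = 150.
Without the predator, H → K = 110. Since 110 < 150, the predator cannot invade.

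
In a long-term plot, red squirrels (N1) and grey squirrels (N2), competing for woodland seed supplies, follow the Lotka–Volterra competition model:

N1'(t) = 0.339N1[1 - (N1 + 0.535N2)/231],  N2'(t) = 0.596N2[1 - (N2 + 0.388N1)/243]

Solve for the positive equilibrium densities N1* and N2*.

Setting both brackets to zero gives the nullclines N1 + 0.535N2 = 231 and 0.388N1 + N2 = 243.
Substituting N2 = 243 - 0.388N1 into the first: N1(1 - 0.535·0.388) = 231 - 0.535·243.
So N1* = 101/0.792 = 127, and then N2* = 243 - 0.388·127 = 194.

N1* ≈ 127, N2* ≈ 194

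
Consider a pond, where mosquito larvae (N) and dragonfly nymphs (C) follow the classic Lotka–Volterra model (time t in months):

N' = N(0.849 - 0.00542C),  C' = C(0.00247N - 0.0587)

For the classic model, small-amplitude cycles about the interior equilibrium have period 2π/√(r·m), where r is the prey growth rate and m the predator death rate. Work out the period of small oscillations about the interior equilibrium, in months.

T ≈ 28.1 months

Here r = 0.849 and m = 0.0587, so r·m = 0.0498.
ω = √0.0498 = 0.223 per month, hence T = 2π/ω ≈ 28.1 months.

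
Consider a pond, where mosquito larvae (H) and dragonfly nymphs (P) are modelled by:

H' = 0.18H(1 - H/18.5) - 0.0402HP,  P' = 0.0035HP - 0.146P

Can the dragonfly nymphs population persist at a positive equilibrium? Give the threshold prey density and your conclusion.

Threshold H = 41.7; K < 41.7, so no, the predator goes extinct.

The predator equation gives dP/dt > 0 only when H > 0.146/0.0035 = 41.7.
Without the predator, H → K = 18.5. Since 18.5 < 41.7, the predator cannot invade.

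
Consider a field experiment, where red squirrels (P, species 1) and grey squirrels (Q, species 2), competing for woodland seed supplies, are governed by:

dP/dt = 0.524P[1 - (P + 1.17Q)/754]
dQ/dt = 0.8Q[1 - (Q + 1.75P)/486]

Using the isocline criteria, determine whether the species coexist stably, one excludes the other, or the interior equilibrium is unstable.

Compare the nullcline intercepts: K1/α12 = 754/1.17 = 644 > K2 = 486; K2/α21 = 486/1.75 = 278 < K1 = 754.
Since the inequalities point opposite ways, species 1 can invade but species 2 cannot.

species 1 excludes species 2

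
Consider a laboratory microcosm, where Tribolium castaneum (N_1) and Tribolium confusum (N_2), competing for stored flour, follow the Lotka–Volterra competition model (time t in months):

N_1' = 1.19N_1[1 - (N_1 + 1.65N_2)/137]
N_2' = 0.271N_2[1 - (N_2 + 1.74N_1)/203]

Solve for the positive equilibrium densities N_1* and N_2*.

N_1* ≈ 106, N_2* ≈ 18.9

Setting both brackets to zero gives the nullclines N_1 + 1.65N_2 = 137 and 1.74N_1 + N_2 = 203.
Substituting N_2 = 203 - 1.74N_1 into the first: N_1(1 - 1.65·1.74) = 137 - 1.65·203.
So N_1* = -198/-1.87 = 106, and then N_2* = 203 - 1.74·106 = 18.9.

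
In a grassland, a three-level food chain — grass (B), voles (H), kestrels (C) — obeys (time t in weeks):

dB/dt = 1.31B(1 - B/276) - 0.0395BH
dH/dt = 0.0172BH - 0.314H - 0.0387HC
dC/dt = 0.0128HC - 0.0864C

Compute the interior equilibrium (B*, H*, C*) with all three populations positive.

From dC/dt = 0: 0.0128H* = 0.0864, so H* = 6.75.
From dB/dt = 0: 1.31(1 - B*/276) = 0.0395·6.75, giving B* = 276·(1 - 0.204) = 220.
From dH/dt = 0: 0.0172·220 - 0.314 = 0.0387C*, so C* = 3.47/0.0387 = 89.6.

B* ≈ 220, H* ≈ 6.75, C* ≈ 89.6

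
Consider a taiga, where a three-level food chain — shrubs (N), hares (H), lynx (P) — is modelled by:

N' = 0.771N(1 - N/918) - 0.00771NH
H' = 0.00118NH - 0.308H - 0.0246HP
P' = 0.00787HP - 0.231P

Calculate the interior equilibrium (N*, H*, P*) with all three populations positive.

From dP/dt = 0: 0.00787H* = 0.231, so H* = 29.4.
From dN/dt = 0: 0.771(1 - N*/918) = 0.00771·29.4, giving N* = 918·(1 - 0.294) = 649.
From dH/dt = 0: 0.00118·649 - 0.308 = 0.0246P*, so P* = 0.457/0.0246 = 18.6.

N* ≈ 649, H* ≈ 29.4, P* ≈ 18.6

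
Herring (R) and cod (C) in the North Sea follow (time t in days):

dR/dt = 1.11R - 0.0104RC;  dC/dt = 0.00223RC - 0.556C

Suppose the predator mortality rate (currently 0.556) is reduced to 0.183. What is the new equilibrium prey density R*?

At the interior fixed point, setting dC/dt = 0 with C > 0 fixes R* = (predator death rate)/(RC coefficient) — independent of the other coefficients.
With the change, R* = 0.183/0.00223 = 82.1; it falls from 249.

R* ≈ 82.1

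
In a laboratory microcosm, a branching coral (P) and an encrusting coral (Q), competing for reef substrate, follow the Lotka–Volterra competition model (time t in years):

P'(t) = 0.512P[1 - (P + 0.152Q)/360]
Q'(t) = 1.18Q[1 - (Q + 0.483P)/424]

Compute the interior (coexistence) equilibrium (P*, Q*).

Setting both brackets to zero gives the nullclines P + 0.152Q = 360 and 0.483P + Q = 424.
Substituting Q = 424 - 0.483P into the first: P(1 - 0.152·0.483) = 360 - 0.152·424.
So P* = 296/0.927 = 319, and then Q* = 424 - 0.483·319 = 270.

P* ≈ 319, Q* ≈ 270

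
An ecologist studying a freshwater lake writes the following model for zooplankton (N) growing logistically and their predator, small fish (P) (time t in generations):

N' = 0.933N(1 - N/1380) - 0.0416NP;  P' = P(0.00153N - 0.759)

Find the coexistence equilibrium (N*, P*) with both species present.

N* ≈ 496, P* ≈ 14.4

From dP/dt = 0 with P > 0: 0.00153N* = 0.759, so N* = 496.
Substitute into dN/dt = 0: 0.933(1 - 496/1380) = 0.0416P*.
The bracket is 0.641, giving P* = 0.598/0.0416 = 14.4.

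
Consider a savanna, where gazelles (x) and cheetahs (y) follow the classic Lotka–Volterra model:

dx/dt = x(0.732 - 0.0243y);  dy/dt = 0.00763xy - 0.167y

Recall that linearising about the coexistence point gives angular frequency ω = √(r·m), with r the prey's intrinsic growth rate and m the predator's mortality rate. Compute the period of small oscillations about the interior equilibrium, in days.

T ≈ 18 days

Here r = 0.732 and m = 0.167, so r·m = 0.122.
ω = √0.122 = 0.35 per day, hence T = 2π/ω ≈ 18 days.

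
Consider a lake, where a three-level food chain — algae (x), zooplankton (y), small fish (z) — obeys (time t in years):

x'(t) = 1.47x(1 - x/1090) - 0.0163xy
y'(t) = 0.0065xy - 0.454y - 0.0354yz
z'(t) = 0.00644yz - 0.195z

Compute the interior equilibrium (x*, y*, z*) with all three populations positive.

From dz/dt = 0: 0.00644y* = 0.195, so y* = 30.3.
From dx/dt = 0: 1.47(1 - x*/1090) = 0.0163·30.3, giving x* = 1090·(1 - 0.336) = 724.
From dy/dt = 0: 0.0065·724 - 0.454 = 0.0354z*, so z* = 4.25/0.0354 = 120.

x* ≈ 724, y* ≈ 30.3, z* ≈ 120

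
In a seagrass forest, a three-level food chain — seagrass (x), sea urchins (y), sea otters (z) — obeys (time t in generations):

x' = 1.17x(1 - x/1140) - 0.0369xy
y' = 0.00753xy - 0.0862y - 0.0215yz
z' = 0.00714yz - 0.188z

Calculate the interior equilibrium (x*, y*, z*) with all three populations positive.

From dz/dt = 0: 0.00714y* = 0.188, so y* = 26.3.
From dx/dt = 0: 1.17(1 - x*/1140) = 0.0369·26.3, giving x* = 1140·(1 - 0.83) = 193.
From dy/dt = 0: 0.00753·193 - 0.0862 = 0.0215z*, so z* = 1.37/0.0215 = 63.7.

x* ≈ 193, y* ≈ 26.3, z* ≈ 63.7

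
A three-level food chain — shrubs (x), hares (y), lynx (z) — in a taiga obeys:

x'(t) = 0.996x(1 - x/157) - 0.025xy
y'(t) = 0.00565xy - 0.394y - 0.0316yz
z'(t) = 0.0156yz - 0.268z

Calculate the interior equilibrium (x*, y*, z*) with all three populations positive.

From dz/dt = 0: 0.0156y* = 0.268, so y* = 17.2.
From dx/dt = 0: 0.996(1 - x*/157) = 0.025·17.2, giving x* = 157·(1 - 0.431) = 89.3.
From dy/dt = 0: 0.00565·89.3 - 0.394 = 0.0316z*, so z* = 0.111/0.0316 = 3.5.

x* ≈ 89.3, y* ≈ 17.2, z* ≈ 3.5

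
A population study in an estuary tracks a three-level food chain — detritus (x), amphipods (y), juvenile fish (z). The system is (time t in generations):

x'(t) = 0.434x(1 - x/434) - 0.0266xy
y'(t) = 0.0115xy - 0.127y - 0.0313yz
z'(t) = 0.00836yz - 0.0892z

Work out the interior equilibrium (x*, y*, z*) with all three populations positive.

x* ≈ 150, y* ≈ 10.7, z* ≈ 51.1

From dz/dt = 0: 0.00836y* = 0.0892, so y* = 10.7.
From dx/dt = 0: 0.434(1 - x*/434) = 0.0266·10.7, giving x* = 434·(1 - 0.654) = 150.
From dy/dt = 0: 0.0115·150 - 0.127 = 0.0313z*, so z* = 1.6/0.0313 = 51.1.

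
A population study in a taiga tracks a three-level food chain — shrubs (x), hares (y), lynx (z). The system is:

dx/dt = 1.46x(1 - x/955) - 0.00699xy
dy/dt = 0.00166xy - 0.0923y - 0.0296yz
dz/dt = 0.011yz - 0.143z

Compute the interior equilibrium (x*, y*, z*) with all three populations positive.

x* ≈ 896, y* ≈ 13, z* ≈ 47.1

From dz/dt = 0: 0.011y* = 0.143, so y* = 13.
From dx/dt = 0: 1.46(1 - x*/955) = 0.00699·13, giving x* = 955·(1 - 0.0622) = 896.
From dy/dt = 0: 0.00166·896 - 0.0923 = 0.0296z*, so z* = 1.39/0.0296 = 47.1.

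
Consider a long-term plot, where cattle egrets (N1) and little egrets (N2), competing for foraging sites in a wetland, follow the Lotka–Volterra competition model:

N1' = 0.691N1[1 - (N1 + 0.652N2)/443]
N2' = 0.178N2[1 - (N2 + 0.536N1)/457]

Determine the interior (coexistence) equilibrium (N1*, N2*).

Setting both brackets to zero gives the nullclines N1 + 0.652N2 = 443 and 0.536N1 + N2 = 457.
Substituting N2 = 457 - 0.536N1 into the first: N1(1 - 0.652·0.536) = 443 - 0.652·457.
So N1* = 145/0.651 = 223, and then N2* = 457 - 0.536·223 = 337.

N1* ≈ 223, N2* ≈ 337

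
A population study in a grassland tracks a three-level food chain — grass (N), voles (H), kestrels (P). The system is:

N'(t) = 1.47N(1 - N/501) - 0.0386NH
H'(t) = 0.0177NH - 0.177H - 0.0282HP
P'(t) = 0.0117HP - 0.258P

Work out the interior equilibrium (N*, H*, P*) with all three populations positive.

N* ≈ 211, H* ≈ 22.1, P* ≈ 126

From dP/dt = 0: 0.0117H* = 0.258, so H* = 22.1.
From dN/dt = 0: 1.47(1 - N*/501) = 0.0386·22.1, giving N* = 501·(1 - 0.579) = 211.
From dH/dt = 0: 0.0177·211 - 0.177 = 0.0282P*, so P* = 3.56/0.0282 = 126.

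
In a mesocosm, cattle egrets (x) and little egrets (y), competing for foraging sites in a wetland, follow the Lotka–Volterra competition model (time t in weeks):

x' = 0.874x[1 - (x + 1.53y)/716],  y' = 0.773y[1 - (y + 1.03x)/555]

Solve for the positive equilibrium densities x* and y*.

x* ≈ 231, y* ≈ 317

Setting both brackets to zero gives the nullclines x + 1.53y = 716 and 1.03x + y = 555.
Substituting y = 555 - 1.03x into the first: x(1 - 1.53·1.03) = 716 - 1.53·555.
So x* = -133/-0.576 = 231, and then y* = 555 - 1.03·231 = 317.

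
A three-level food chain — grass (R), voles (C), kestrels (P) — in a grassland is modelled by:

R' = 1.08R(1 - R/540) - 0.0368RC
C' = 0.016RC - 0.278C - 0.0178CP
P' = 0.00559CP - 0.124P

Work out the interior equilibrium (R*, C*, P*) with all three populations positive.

From dP/dt = 0: 0.00559C* = 0.124, so C* = 22.2.
From dR/dt = 0: 1.08(1 - R*/540) = 0.0368·22.2, giving R* = 540·(1 - 0.756) = 132.
From dC/dt = 0: 0.016·132 - 0.278 = 0.0178P*, so P* = 1.83/0.0178 = 103.

R* ≈ 132, C* ≈ 22.2, P* ≈ 103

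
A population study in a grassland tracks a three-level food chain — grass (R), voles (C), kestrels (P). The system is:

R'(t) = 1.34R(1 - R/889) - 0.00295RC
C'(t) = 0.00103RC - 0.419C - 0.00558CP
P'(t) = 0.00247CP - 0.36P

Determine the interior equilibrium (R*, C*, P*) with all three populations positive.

R* ≈ 604, C* ≈ 146, P* ≈ 36.4

From dP/dt = 0: 0.00247C* = 0.36, so C* = 146.
From dR/dt = 0: 1.34(1 - R*/889) = 0.00295·146, giving R* = 889·(1 - 0.321) = 604.
From dC/dt = 0: 0.00103·604 - 0.419 = 0.00558P*, so P* = 0.203/0.00558 = 36.4.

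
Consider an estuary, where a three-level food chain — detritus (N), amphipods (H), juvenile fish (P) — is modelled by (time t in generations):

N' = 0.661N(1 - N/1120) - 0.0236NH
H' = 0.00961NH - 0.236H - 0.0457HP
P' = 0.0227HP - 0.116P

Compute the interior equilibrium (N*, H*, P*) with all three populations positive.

N* ≈ 916, H* ≈ 5.11, P* ≈ 187

From dP/dt = 0: 0.0227H* = 0.116, so H* = 5.11.
From dN/dt = 0: 0.661(1 - N*/1120) = 0.0236·5.11, giving N* = 1120·(1 - 0.182) = 916.
From dH/dt = 0: 0.00961·916 - 0.236 = 0.0457P*, so P* = 8.56/0.0457 = 187.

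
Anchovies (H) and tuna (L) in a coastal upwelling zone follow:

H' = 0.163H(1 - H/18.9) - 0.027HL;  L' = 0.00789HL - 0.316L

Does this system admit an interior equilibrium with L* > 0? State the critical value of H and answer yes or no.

The predator equation gives dL/dt > 0 only when H > 0.316/0.00789 = 40.1.
Without the predator, H → K = 18.9. Since 18.9 < 40.1, the predator cannot invade.

Threshold H = 40.1; K < 40.1, so no, the predator goes extinct.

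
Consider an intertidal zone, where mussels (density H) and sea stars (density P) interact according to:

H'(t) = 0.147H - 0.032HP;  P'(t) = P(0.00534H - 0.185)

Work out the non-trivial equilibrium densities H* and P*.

H* ≈ 34.6, P* ≈ 4.59

Set dP/dt = 0 with P > 0: 0.00534H - 0.185 = 0, so H* = 0.185/0.00534 = 34.6.
Set dH/dt = 0 with H > 0: 0.147 - 0.032P = 0, so P* = 0.147/0.032 = 4.59.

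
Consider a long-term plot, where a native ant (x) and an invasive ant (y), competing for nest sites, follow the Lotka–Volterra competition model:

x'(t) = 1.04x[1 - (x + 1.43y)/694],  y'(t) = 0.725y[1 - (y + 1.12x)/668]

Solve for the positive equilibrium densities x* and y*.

Setting both brackets to zero gives the nullclines x + 1.43y = 694 and 1.12x + y = 668.
Substituting y = 668 - 1.12x into the first: x(1 - 1.43·1.12) = 694 - 1.43·668.
So x* = -261/-0.602 = 434, and then y* = 668 - 1.12·434 = 182.

x* ≈ 434, y* ≈ 182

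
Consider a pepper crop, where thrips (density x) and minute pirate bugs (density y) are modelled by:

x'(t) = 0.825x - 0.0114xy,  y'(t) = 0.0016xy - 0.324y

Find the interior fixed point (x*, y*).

x* ≈ 202, y* ≈ 72.4

Set dy/dt = 0 with y > 0: 0.0016x - 0.324 = 0, so x* = 0.324/0.0016 = 202.
Set dx/dt = 0 with x > 0: 0.825 - 0.0114y = 0, so y* = 0.825/0.0114 = 72.4.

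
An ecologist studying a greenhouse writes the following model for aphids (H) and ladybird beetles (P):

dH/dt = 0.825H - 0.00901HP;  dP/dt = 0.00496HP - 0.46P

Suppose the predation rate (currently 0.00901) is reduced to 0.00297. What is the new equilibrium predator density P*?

P* ≈ 278

At the interior fixed point, setting dH/dt = 0 with H > 0 fixes P* = (prey growth rate)/(HP coefficient) — independent of the other coefficients.
With the change, P* = 0.825/0.00297 = 278; it rises from 91.6.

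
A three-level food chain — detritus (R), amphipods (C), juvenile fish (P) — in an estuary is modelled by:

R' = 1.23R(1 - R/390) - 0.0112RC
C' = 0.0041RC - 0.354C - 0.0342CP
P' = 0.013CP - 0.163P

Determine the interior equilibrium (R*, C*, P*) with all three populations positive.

R* ≈ 345, C* ≈ 12.5, P* ≈ 31.1

From dP/dt = 0: 0.013C* = 0.163, so C* = 12.5.
From dR/dt = 0: 1.23(1 - R*/390) = 0.0112·12.5, giving R* = 390·(1 - 0.114) = 345.
From dC/dt = 0: 0.0041·345 - 0.354 = 0.0342P*, so P* = 1.06/0.0342 = 31.1.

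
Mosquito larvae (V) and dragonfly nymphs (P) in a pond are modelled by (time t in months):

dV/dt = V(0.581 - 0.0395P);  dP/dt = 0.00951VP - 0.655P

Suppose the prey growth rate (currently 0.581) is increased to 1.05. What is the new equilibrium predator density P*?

P* ≈ 26.6

At the interior fixed point, setting dV/dt = 0 with V > 0 fixes P* = (prey growth rate)/(VP coefficient) — independent of the other coefficients.
With the change, P* = 1.05/0.0395 = 26.6; it rises from 14.7.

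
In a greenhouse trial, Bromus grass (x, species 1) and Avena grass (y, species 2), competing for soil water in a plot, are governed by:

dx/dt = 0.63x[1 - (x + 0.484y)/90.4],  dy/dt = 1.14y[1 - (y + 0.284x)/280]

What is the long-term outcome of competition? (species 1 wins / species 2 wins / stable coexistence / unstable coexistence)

Compare the nullcline intercepts: K1/α12 = 90.4/0.484 = 187 < K2 = 280; K2/α21 = 280/0.284 = 986 > K1 = 90.4.
Since the inequalities point opposite ways, species 2 can invade but species 1 cannot.

species 2 excludes species 1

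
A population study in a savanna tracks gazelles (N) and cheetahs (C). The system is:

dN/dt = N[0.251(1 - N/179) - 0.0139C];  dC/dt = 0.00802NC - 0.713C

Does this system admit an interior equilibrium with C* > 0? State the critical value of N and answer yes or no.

Threshold N = 88.9; K > 88.9, so yes, the predator persists.

The predator equation gives dC/dt > 0 only when N > 0.713/0.00802 = 88.9.
Without the predator, N → K = 179. Since 179 > 88.9, the predator can invade and persist.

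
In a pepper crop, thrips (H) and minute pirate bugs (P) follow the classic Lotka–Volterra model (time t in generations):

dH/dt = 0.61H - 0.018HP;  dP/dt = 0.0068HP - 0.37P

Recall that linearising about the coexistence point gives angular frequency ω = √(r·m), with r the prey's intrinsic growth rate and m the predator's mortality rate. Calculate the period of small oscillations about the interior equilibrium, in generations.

Here r = 0.61 and m = 0.37, so r·m = 0.226.
ω = √0.226 = 0.475 per generation, hence T = 2π/ω ≈ 13.2 generations.

T ≈ 13.2 generations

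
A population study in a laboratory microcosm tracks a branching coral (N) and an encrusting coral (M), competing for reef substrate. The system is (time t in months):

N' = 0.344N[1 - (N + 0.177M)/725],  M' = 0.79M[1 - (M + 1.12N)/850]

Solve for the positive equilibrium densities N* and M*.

N* ≈ 717, M* ≈ 47.4

Setting both brackets to zero gives the nullclines N + 0.177M = 725 and 1.12N + M = 850.
Substituting M = 850 - 1.12N into the first: N(1 - 0.177·1.12) = 725 - 0.177·850.
So N* = 575/0.802 = 717, and then M* = 850 - 1.12·717 = 47.4.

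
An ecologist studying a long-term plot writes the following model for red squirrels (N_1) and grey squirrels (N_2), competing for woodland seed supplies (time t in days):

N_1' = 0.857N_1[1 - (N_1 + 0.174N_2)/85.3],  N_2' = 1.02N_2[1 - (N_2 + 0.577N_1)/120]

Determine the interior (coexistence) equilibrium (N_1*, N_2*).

Setting both brackets to zero gives the nullclines N_1 + 0.174N_2 = 85.3 and 0.577N_1 + N_2 = 120.
Substituting N_2 = 120 - 0.577N_1 into the first: N_1(1 - 0.174·0.577) = 85.3 - 0.174·120.
So N_1* = 64.4/0.9 = 71.6, and then N_2* = 120 - 0.577·71.6 = 78.7.

N_1* ≈ 71.6, N_2* ≈ 78.7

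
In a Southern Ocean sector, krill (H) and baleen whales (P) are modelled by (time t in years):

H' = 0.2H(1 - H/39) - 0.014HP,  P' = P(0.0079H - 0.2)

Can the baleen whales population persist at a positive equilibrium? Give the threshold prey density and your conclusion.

The predator equation gives dP/dt > 0 only when H > 0.2/0.0079 = 25.3.
Without the predator, H → K = 39. Since 39 > 25.3, the predator can invade and persist.

Threshold H = 25.3; K > 25.3, so yes, the predator persists.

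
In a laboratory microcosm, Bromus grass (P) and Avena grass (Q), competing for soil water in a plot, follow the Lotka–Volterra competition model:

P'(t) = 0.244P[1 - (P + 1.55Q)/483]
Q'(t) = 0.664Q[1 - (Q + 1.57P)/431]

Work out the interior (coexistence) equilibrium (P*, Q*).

P* ≈ 129, Q* ≈ 228

Setting both brackets to zero gives the nullclines P + 1.55Q = 483 and 1.57P + Q = 431.
Substituting Q = 431 - 1.57P into the first: P(1 - 1.55·1.57) = 483 - 1.55·431.
So P* = -185/-1.43 = 129, and then Q* = 431 - 1.57·129 = 228.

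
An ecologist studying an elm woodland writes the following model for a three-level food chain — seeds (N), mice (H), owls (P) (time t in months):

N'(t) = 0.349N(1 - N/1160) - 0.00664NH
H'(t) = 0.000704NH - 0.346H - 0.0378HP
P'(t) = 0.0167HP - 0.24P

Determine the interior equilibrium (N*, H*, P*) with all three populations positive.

N* ≈ 843, H* ≈ 14.4, P* ≈ 6.54

From dP/dt = 0: 0.0167H* = 0.24, so H* = 14.4.
From dN/dt = 0: 0.349(1 - N*/1160) = 0.00664·14.4, giving N* = 1160·(1 - 0.273) = 843.
From dH/dt = 0: 0.000704·843 - 0.346 = 0.0378P*, so P* = 0.247/0.0378 = 6.54.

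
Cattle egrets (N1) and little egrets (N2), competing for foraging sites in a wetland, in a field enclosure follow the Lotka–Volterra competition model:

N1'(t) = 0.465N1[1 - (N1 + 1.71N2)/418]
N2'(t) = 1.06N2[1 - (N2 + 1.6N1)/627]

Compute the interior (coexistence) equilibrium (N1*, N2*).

N1* ≈ 377, N2* ≈ 24.1

Setting both brackets to zero gives the nullclines N1 + 1.71N2 = 418 and 1.6N1 + N2 = 627.
Substituting N2 = 627 - 1.6N1 into the first: N1(1 - 1.71·1.6) = 418 - 1.71·627.
So N1* = -654/-1.74 = 377, and then N2* = 627 - 1.6·377 = 24.1.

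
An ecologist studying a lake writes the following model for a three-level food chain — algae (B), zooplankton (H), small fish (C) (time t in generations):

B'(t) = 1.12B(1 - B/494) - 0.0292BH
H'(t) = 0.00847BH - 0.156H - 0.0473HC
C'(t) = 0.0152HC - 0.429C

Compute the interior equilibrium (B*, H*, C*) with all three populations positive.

B* ≈ 130, H* ≈ 28.2, C* ≈ 20.1

From dC/dt = 0: 0.0152H* = 0.429, so H* = 28.2.
From dB/dt = 0: 1.12(1 - B*/494) = 0.0292·28.2, giving B* = 494·(1 - 0.736) = 130.
From dH/dt = 0: 0.00847·130 - 0.156 = 0.0473C*, so C* = 0.949/0.0473 = 20.1.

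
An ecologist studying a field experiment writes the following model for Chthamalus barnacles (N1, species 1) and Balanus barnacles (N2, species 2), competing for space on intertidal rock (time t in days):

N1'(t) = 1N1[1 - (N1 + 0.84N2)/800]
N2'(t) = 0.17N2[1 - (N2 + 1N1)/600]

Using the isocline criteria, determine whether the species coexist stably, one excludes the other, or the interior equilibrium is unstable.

Compare the nullcline intercepts: K1/α12 = 800/0.84 = 952 > K2 = 600; K2/α21 = 600/1 = 600 < K1 = 800.
Since the inequalities point opposite ways, species 1 can invade but species 2 cannot.

species 1 excludes species 2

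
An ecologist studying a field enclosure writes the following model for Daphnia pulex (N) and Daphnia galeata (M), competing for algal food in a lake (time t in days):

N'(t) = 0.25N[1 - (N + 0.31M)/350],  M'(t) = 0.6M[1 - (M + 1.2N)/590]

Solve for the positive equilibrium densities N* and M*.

N* ≈ 266, M* ≈ 271

Setting both brackets to zero gives the nullclines N + 0.31M = 350 and 1.2N + M = 590.
Substituting M = 590 - 1.2N into the first: N(1 - 0.31·1.2) = 350 - 0.31·590.
So N* = 167/0.628 = 266, and then M* = 590 - 1.2·266 = 271.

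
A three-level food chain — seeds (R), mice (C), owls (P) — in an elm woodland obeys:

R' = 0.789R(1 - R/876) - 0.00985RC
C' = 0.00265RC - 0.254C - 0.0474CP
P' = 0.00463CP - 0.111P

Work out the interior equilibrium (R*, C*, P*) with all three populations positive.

From dP/dt = 0: 0.00463C* = 0.111, so C* = 24.
From dR/dt = 0: 0.789(1 - R*/876) = 0.00985·24, giving R* = 876·(1 - 0.299) = 614.
From dC/dt = 0: 0.00265·614 - 0.254 = 0.0474P*, so P* = 1.37/0.0474 = 29.

R* ≈ 614, C* ≈ 24, P* ≈ 29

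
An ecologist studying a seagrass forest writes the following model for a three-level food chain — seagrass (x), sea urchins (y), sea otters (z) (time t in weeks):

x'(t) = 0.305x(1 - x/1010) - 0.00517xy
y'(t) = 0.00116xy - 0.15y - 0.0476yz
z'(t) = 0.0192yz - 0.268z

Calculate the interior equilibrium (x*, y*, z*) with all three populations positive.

From dz/dt = 0: 0.0192y* = 0.268, so y* = 14.
From dx/dt = 0: 0.305(1 - x*/1010) = 0.00517·14, giving x* = 1010·(1 - 0.237) = 771.
From dy/dt = 0: 0.00116·771 - 0.15 = 0.0476z*, so z* = 0.744/0.0476 = 15.6.

x* ≈ 771, y* ≈ 14, z* ≈ 15.6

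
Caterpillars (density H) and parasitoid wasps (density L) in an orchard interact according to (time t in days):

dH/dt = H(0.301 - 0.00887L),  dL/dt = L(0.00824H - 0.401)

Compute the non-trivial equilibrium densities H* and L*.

Set dL/dt = 0 with L > 0: 0.00824H - 0.401 = 0, so H* = 0.401/0.00824 = 48.7.
Set dH/dt = 0 with H > 0: 0.301 - 0.00887L = 0, so L* = 0.301/0.00887 = 33.9.

H* ≈ 48.7, L* ≈ 33.9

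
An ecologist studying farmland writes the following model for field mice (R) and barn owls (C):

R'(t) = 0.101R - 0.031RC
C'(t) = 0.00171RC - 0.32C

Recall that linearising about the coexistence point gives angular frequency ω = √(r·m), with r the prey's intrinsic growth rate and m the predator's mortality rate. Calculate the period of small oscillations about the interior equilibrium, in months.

Here r = 0.101 and m = 0.32, so r·m = 0.0323.
ω = √0.0323 = 0.18 per month, hence T = 2π/ω ≈ 34.9 months.

T ≈ 34.9 months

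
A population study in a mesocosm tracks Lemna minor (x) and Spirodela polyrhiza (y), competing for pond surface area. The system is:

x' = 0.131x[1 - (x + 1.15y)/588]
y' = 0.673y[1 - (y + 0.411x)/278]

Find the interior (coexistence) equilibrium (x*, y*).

Setting both brackets to zero gives the nullclines x + 1.15y = 588 and 0.411x + y = 278.
Substituting y = 278 - 0.411x into the first: x(1 - 1.15·0.411) = 588 - 1.15·278.
So x* = 268/0.527 = 509, and then y* = 278 - 0.411·509 = 68.9.

x* ≈ 509, y* ≈ 68.9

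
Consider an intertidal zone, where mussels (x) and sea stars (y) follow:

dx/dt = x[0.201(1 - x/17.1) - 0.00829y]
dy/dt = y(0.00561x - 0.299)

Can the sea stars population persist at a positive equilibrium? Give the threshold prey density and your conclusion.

The predator equation gives dy/dt > 0 only when x > 0.299/0.00561 = 53.3.
Without the predator, x → K = 17.1. Since 17.1 < 53.3, the predator cannot invade.

Threshold x = 53.3; K < 53.3, so no, the predator goes extinct.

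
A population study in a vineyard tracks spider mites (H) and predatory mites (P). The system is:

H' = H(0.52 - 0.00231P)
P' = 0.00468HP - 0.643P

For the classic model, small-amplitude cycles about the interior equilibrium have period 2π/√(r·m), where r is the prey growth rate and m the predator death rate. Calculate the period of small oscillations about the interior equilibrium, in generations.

T ≈ 10.9 generations

Here r = 0.52 and m = 0.643, so r·m = 0.334.
ω = √0.334 = 0.578 per generation, hence T = 2π/ω ≈ 10.9 generations.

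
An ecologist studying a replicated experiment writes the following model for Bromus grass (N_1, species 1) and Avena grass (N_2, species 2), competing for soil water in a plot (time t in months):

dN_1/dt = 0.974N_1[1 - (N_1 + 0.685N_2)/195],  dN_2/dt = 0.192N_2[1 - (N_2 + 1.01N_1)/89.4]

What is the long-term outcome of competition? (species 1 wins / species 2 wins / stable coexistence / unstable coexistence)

species 1 excludes species 2

Compare the nullcline intercepts: K1/α12 = 195/0.685 = 285 > K2 = 89.4; K2/α21 = 89.4/1.01 = 88.5 < K1 = 195.
Since the inequalities point opposite ways, species 1 can invade but species 2 cannot.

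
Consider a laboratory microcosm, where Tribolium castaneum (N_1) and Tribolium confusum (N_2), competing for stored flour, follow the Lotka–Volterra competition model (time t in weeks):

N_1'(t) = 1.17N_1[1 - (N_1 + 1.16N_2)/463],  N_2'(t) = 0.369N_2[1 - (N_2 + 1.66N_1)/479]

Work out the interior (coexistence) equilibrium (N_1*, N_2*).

Setting both brackets to zero gives the nullclines N_1 + 1.16N_2 = 463 and 1.66N_1 + N_2 = 479.
Substituting N_2 = 479 - 1.66N_1 into the first: N_1(1 - 1.16·1.66) = 463 - 1.16·479.
So N_1* = -92.6/-0.926 = 100, and then N_2* = 479 - 1.66·100 = 313.

N_1* ≈ 100, N_2* ≈ 313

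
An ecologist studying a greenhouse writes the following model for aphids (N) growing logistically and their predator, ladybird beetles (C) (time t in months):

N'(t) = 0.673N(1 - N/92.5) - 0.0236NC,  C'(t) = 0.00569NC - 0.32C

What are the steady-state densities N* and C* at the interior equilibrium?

N* ≈ 56.2, C* ≈ 11.2

From dC/dt = 0 with C > 0: 0.00569N* = 0.32, so N* = 56.2.
Substitute into dN/dt = 0: 0.673(1 - 56.2/92.5) = 0.0236C*.
The bracket is 0.392, giving C* = 0.264/0.0236 = 11.2.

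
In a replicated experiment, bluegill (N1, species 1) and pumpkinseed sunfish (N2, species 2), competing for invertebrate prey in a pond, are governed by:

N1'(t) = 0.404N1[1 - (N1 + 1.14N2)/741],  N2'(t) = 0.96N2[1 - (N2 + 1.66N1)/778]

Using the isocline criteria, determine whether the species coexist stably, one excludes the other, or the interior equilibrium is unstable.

Compare the nullcline intercepts: K1/α12 = 741/1.14 = 650 < K2 = 778; K2/α21 = 778/1.66 = 469 < K1 = 741.
Since both are reversed, neither can invade when rare; the interior point is a saddle.

unstable coexistence (outcome depends on initial conditions)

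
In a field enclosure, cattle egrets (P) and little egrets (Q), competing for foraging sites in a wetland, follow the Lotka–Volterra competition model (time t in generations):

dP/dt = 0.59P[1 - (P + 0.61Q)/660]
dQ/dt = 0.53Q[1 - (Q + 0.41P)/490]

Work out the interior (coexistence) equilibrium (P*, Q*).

P* ≈ 482, Q* ≈ 293

Setting both brackets to zero gives the nullclines P + 0.61Q = 660 and 0.41P + Q = 490.
Substituting Q = 490 - 0.41P into the first: P(1 - 0.61·0.41) = 660 - 0.61·490.
So P* = 361/0.75 = 482, and then Q* = 490 - 0.41·482 = 293.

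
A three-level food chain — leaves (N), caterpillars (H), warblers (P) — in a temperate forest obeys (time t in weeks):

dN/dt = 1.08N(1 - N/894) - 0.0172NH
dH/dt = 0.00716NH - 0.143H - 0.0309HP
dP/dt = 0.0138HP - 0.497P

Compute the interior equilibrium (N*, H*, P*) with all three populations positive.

From dP/dt = 0: 0.0138H* = 0.497, so H* = 36.
From dN/dt = 0: 1.08(1 - N*/894) = 0.0172·36, giving N* = 894·(1 - 0.574) = 381.
From dH/dt = 0: 0.00716·381 - 0.143 = 0.0309P*, so P* = 2.59/0.0309 = 83.7.

N* ≈ 381, H* ≈ 36, P* ≈ 83.7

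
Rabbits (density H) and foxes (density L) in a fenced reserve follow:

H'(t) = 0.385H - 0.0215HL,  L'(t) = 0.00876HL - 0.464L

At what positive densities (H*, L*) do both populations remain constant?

Set dL/dt = 0 with L > 0: 0.00876H - 0.464 = 0, so H* = 0.464/0.00876 = 53.
Set dH/dt = 0 with H > 0: 0.385 - 0.0215L = 0, so L* = 0.385/0.0215 = 17.9.

H* ≈ 53, L* ≈ 17.9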